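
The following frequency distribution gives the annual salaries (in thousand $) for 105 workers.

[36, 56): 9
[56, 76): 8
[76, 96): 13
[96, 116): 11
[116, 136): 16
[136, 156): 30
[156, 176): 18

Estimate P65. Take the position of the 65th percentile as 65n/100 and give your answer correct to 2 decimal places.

Cumulative frequencies: 9, 17, 30, 41, 57, 87, 105
n = 105; position = 65n/100 = 68.25.
This falls in the class [136, 156): L = 136, F = 57, f = 30, h = 20.
65th percentile ≈ 136 + ((68.25 − 57) / 30) × 20 = 143.5000

143.50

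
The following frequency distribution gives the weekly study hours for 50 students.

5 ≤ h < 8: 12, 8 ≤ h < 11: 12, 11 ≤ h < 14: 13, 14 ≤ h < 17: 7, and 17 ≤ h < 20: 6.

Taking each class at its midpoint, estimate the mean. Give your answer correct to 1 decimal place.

Midpoints: 6.5, 9.5, 12.5, 15.5, 18.5
Σfm = 12×6.5 + 12×9.5 + 13×12.5 + 7×15.5 + 6×18.5 = 574
n = Σf = 50
Mean = 574 / 50 = 11.4800

11.5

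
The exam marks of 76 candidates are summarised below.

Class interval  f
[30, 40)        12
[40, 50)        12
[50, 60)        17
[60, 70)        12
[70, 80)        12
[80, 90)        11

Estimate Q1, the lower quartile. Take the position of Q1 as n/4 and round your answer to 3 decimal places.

Cumulative frequencies: 12, 24, 41, 53, 65, 76
n = 76; position = n/4 = 19.
This falls in the class [40, 50): L = 40, F = 12, f = 12, h = 10.
Lower quartile ≈ 40 + ((19 − 12) / 12) × 10 = 45.8333

45.833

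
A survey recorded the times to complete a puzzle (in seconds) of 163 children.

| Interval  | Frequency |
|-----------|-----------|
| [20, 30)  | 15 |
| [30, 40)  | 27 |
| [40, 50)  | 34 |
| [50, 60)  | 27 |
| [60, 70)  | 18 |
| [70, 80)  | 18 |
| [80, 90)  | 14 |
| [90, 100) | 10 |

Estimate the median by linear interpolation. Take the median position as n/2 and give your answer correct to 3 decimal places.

52.037

Cumulative frequencies: 15, 42, 76, 103, 121, 139, 153, 163
n = 163; position = n/2 = 81.5.
This falls in the class [50, 60): L = 50, F = 76, f = 27, h = 10.
Median ≈ 50 + ((81.5 − 76) / 27) × 10 = 52.0370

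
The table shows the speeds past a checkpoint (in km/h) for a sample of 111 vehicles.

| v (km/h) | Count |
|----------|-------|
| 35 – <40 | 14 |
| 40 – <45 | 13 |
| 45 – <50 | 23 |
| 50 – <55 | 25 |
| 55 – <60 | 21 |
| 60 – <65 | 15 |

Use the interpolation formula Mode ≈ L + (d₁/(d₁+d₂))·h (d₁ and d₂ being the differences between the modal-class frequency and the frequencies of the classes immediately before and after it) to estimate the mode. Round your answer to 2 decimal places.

Modal class: 50 – <55 (highest frequency 25).
d₁ = 25 − 23 = 2, d₂ = 25 − 21 = 4
Mode ≈ 50 + (2/(2+4)) × 5 = 50 + 1.6667 = 51.6667

51.67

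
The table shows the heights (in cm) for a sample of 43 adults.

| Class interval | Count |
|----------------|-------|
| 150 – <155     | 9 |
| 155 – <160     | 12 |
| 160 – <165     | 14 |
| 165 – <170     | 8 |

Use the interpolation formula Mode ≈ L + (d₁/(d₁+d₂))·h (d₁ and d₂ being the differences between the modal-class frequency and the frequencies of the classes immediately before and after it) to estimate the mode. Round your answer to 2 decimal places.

Modal class: 160 – <165 (highest frequency 14).
d₁ = 14 − 12 = 2, d₂ = 14 − 8 = 6
Mode ≈ 160 + (2/(2+6)) × 5 = 160 + 1.2500 = 161.2500

161.25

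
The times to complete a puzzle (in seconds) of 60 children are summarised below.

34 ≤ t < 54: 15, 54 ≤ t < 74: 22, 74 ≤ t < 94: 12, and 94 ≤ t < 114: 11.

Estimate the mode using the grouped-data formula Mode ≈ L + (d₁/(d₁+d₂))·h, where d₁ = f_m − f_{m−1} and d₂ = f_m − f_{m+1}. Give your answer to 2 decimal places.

Modal class: 54 ≤ t < 74 (highest frequency 22).
d₁ = 22 − 15 = 7, d₂ = 22 − 12 = 10
Mode ≈ 54 + (7/(7+10)) × 20 = 54 + 8.2353 = 62.2353

62.24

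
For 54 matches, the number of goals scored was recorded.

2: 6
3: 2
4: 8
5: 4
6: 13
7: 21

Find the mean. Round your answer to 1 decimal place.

5.5

Values: 2, 3, 4, 5, 6, 7
Σfx = 6×2 + 2×3 + 8×4 + 4×5 + 13×6 + 21×7 = 295
n = Σf = 54
Mean = 295 / 54 = 5.4630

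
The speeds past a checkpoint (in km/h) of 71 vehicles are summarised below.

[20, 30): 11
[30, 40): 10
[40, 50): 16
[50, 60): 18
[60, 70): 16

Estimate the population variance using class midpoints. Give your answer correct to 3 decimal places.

Midpoints: 25, 35, 45, 55, 65
n = 71, Σfm = 3375, mean = 47.5352
Σfm² = 173575
Σf(m − x̄)² = Σfm² − (Σfm)²/n = 173575 − 3375²/71 = 13143.6620
Population variance = 13143.6620 / 71 = 185.1220

185.122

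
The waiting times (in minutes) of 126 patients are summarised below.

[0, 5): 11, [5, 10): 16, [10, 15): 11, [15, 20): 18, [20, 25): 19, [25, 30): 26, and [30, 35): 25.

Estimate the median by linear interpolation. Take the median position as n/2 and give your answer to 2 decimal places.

Cumulative frequencies: 11, 27, 38, 56, 75, 101, 126
n = 126; position = n/2 = 63.
This falls in the class [20, 25): L = 20, F = 56, f = 19, h = 5.
Median ≈ 20 + ((63 − 56) / 19) × 5 = 21.8421

21.84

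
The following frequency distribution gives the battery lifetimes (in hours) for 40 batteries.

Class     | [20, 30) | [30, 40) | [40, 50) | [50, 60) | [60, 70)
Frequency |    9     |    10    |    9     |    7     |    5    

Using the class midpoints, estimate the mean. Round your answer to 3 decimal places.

Midpoints: 25, 35, 45, 55, 65
Σfm = 9×25 + 10×35 + 9×45 + 7×55 + 5×65 = 1690
n = Σf = 40
Mean = 1690 / 40 = 42.2500

42.250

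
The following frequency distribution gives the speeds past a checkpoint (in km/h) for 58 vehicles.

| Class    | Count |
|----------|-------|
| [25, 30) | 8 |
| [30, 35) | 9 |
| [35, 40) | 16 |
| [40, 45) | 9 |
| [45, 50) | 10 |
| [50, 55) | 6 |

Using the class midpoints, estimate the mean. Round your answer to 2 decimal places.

39.40

Midpoints: 27.5, 32.5, 37.5, 42.5, 47.5, 52.5
Σfm = 8×27.5 + 9×32.5 + 16×37.5 + 9×42.5 + 10×47.5 + 6×52.5 = 2285
n = Σf = 58
Mean = 2285 / 58 = 39.3966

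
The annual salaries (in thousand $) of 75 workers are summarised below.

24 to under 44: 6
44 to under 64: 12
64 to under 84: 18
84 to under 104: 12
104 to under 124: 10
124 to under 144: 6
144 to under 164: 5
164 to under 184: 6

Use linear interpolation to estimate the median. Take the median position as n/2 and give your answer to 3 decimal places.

Cumulative frequencies: 6, 18, 36, 48, 58, 64, 69, 75
n = 75; position = n/2 = 37.5.
This falls in the class 84 to under 104: L = 84, F = 36, f = 12, h = 20.
Median ≈ 84 + ((37.5 − 36) / 12) × 20 = 86.5000

86.500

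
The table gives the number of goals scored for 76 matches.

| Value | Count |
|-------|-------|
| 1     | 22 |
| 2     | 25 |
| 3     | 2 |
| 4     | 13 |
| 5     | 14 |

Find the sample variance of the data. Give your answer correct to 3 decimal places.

2.289

Values: 1, 2, 3, 4, 5
n = 76, Σfx = 200, mean = 2.6316
Σfx² = 698
Σf(x − x̄)² = Σfx² − (Σfx)²/n = 698 − 200²/76 = 171.6842
Sample variance = 171.6842 / 75 = 2.2891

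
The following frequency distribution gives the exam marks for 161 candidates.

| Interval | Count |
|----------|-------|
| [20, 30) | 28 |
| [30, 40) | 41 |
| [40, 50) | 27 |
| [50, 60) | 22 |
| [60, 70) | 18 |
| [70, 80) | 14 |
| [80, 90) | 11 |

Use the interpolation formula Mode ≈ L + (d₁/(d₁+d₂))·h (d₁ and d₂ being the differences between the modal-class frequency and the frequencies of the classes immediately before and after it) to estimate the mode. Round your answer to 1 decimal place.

34.8

Modal class: [30, 40) (highest frequency 41).
d₁ = 41 − 28 = 13, d₂ = 41 − 27 = 14
Mode ≈ 30 + (13/(13+14)) × 10 = 30 + 4.8148 = 34.8148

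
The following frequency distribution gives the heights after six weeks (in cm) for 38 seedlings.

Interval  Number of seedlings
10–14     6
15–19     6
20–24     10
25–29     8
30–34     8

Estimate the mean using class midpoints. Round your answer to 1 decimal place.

22.8

Midpoints: 12, 17, 22, 27, 32
Σfm = 6×12 + 6×17 + 10×22 + 8×27 + 8×32 = 866
n = Σf = 38
Mean = 866 / 38 = 22.7895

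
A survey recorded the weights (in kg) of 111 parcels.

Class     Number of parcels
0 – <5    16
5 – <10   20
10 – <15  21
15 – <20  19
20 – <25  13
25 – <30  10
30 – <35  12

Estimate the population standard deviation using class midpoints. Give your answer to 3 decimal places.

9.391

Midpoints: 2.5, 7.5, 12.5, 17.5, 22.5, 27.5, 32.5
n = 111, Σfm = 1742.5, mean = 15.6982
Σfm² = 37143.75
Σf(m − x̄)² = Σfm² − (Σfm)²/n = 37143.75 − 1742.5²/111 = 9789.6396
Population variance = 9789.6396 / 111 = 88.1950
Standard deviation = √88.1950 = 9.3912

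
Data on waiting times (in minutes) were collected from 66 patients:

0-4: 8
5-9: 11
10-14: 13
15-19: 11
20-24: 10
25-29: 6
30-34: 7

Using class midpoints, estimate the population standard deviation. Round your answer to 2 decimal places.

Midpoints: 2, 7, 12, 17, 22, 27, 32
n = 66, Σfm = 1042, mean = 15.7879
Σfm² = 22004
Σf(m − x̄)² = Σfm² − (Σfm)²/n = 22004 − 1042²/66 = 5553.0303
Population variance = 5553.0303 / 66 = 84.1368
Standard deviation = √84.1368 = 9.1726

9.17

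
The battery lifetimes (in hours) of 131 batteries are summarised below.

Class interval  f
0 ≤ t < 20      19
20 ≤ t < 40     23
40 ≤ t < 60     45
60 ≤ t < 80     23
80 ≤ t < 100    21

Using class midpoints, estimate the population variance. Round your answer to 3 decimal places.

Midpoints: 10, 30, 50, 70, 90
n = 131, Σfm = 6630, mean = 50.6107
Σfm² = 417900
Σf(m − x̄)² = Σfm² − (Σfm)²/n = 417900 − 6630²/131 = 82351.1450
Population variance = 82351.1450 / 131 = 628.6347

628.635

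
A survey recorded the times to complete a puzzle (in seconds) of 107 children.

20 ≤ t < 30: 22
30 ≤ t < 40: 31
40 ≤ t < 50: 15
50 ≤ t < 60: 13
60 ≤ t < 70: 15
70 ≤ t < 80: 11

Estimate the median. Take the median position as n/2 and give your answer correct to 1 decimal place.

40.3

Cumulative frequencies: 22, 53, 68, 81, 96, 107
n = 107; position = n/2 = 53.5.
This falls in the class 40 ≤ t < 50: L = 40, F = 53, f = 15, h = 10.
Median ≈ 40 + ((53.5 − 53) / 15) × 10 = 40.3333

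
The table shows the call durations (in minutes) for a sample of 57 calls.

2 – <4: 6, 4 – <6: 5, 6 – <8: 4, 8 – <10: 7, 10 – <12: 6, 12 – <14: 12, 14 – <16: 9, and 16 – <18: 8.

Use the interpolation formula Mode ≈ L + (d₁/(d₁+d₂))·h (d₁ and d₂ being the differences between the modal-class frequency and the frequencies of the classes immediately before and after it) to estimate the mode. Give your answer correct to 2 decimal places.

13.33

Modal class: 12 – <14 (highest frequency 12).
d₁ = 12 − 6 = 6, d₂ = 12 − 9 = 3
Mode ≈ 12 + (6/(6+3)) × 2 = 12 + 1.3333 = 13.3333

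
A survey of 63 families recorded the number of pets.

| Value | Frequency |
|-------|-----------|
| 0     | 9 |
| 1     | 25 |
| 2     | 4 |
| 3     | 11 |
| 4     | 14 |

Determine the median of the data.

Cumulative frequencies: 9, 34, 38, 49, 63
n = 63, so the median is the value in position (n+1)/2 = 32.
Position 32 falls at value 1.

1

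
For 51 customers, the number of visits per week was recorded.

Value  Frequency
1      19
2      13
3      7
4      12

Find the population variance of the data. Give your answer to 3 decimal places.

1.396

Values: 1, 2, 3, 4
n = 51, Σfx = 114, mean = 2.2353
Σfx² = 326
Σf(x − x̄)² = Σfx² − (Σfx)²/n = 326 − 114²/51 = 71.1765
Population variance = 71.1765 / 51 = 1.3956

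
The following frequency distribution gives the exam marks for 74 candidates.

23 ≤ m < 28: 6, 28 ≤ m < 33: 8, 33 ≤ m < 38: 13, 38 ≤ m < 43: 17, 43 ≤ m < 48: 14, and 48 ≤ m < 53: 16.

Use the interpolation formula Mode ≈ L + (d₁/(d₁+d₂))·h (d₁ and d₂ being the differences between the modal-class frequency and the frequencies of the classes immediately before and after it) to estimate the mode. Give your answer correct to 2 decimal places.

40.86

Modal class: 38 ≤ m < 43 (highest frequency 17).
d₁ = 17 − 13 = 4, d₂ = 17 − 14 = 3
Mode ≈ 38 + (4/(4+3)) × 5 = 38 + 2.8571 = 40.8571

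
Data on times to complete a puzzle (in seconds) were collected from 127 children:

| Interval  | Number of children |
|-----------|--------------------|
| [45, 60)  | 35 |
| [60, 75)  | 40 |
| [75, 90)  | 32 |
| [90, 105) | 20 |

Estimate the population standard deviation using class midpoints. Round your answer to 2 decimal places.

15.53

Midpoints: 52.5, 67.5, 82.5, 97.5
n = 127, Σfm = 9127.5, mean = 71.8701
Σfm² = 686643.75
Σf(m − x̄)² = Σfm² − (Σfm)²/n = 686643.75 − 9127.5²/127 = 30649.6063
Population variance = 30649.6063 / 127 = 241.3355
Standard deviation = √241.3355 = 15.5350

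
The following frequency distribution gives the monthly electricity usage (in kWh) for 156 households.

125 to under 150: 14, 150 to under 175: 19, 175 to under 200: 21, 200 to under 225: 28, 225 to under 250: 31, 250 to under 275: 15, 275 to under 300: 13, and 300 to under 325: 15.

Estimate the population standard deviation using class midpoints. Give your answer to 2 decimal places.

Midpoints: 137.5, 162.5, 187.5, 212.5, 237.5, 262.5, 287.5, 312.5
n = 156, Σfm = 34625, mean = 221.9551
Σfm² = 8090625
Σf(m − x̄)² = Σfm² − (Σfm)²/n = 8090625 − 34625²/156 = 405428.6859
Population variance = 405428.6859 / 156 = 2598.9018
Standard deviation = √2598.9018 = 50.9794

50.98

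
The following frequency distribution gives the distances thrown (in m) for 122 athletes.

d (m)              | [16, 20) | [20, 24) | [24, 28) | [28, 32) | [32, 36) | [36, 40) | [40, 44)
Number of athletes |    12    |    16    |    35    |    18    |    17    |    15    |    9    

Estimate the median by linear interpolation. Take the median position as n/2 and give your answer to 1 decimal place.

Cumulative frequencies: 12, 28, 63, 81, 98, 113, 122
n = 122; position = n/2 = 61.
This falls in the class [24, 28): L = 24, F = 28, f = 35, h = 4.
Median ≈ 24 + ((61 − 28) / 35) × 4 = 27.7714

27.8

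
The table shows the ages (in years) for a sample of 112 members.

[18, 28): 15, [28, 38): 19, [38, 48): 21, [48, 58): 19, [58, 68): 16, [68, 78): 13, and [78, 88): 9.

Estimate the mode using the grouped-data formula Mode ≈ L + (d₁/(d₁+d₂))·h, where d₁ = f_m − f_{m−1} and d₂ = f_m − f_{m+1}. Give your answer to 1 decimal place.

43.0

Modal class: [38, 48) (highest frequency 21).
d₁ = 21 − 19 = 2, d₂ = 21 − 19 = 2
Mode ≈ 38 + (2/(2+2)) × 10 = 38 + 5.0000 = 43.0000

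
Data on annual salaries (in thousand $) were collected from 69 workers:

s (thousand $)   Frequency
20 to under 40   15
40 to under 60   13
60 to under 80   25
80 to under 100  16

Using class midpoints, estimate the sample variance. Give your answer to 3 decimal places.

Midpoints: 30, 50, 70, 90
n = 69, Σfm = 4290, mean = 62.1739
Σfm² = 298100
Σf(m − x̄)² = Σfm² − (Σfm)²/n = 298100 − 4290²/69 = 31373.9130
Sample variance = 31373.9130 / 68 = 461.3811

461.381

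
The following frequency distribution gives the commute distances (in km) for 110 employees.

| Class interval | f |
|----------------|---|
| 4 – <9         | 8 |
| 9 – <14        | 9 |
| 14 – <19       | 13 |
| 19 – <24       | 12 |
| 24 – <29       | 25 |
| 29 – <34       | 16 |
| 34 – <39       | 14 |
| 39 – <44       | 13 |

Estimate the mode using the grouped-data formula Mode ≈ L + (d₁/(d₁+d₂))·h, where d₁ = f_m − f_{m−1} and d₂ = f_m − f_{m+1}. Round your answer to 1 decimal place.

27.0

Modal class: 24 – <29 (highest frequency 25).
d₁ = 25 − 12 = 13, d₂ = 25 − 16 = 9
Mode ≈ 24 + (13/(13+9)) × 5 = 24 + 2.9545 = 26.9545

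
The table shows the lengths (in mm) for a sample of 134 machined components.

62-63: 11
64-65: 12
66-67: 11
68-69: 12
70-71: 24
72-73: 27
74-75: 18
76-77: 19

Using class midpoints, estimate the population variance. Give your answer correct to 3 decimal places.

18.201

Midpoints: 62.5, 64.5, 66.5, 68.5, 70.5, 72.5, 74.5, 76.5
n = 134, Σfm = 9459, mean = 70.5896
Σfm² = 670145.5
Σf(m − x̄)² = Σfm² − (Σfm)²/n = 670145.5 − 9459²/134 = 2438.9254
Population variance = 2438.9254 / 134 = 18.2009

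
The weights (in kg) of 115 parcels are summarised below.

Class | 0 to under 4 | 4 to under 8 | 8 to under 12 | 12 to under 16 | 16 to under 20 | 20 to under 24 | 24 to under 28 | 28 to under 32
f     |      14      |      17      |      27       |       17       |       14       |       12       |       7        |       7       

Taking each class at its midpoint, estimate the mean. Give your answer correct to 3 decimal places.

Midpoints: 2, 6, 10, 14, 18, 22, 26, 30
Σfm = 14×2 + 17×6 + 27×10 + 17×14 + 14×18 + 12×22 + 7×26 + 7×30 = 1546
n = Σf = 115
Mean = 1546 / 115 = 13.4435

13.443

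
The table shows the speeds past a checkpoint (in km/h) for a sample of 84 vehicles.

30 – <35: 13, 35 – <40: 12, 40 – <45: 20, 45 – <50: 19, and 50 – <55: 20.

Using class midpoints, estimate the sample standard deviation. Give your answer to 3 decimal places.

6.893

Midpoints: 32.5, 37.5, 42.5, 47.5, 52.5
n = 84, Σfm = 3675, mean = 43.7500
Σfm² = 164725
Σf(m − x̄)² = Σfm² − (Σfm)²/n = 164725 − 3675²/84 = 3943.7500
Sample variance = 3943.7500 / 83 = 47.5151
Standard deviation = √47.5151 = 6.8931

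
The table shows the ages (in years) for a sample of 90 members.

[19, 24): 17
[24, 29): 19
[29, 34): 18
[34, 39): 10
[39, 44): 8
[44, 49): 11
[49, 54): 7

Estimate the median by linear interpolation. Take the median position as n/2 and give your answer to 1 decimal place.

31.5

Cumulative frequencies: 17, 36, 54, 64, 72, 83, 90
n = 90; position = n/2 = 45.
This falls in the class [29, 34): L = 29, F = 36, f = 18, h = 5.
Median ≈ 29 + ((45 − 36) / 18) × 5 = 31.5000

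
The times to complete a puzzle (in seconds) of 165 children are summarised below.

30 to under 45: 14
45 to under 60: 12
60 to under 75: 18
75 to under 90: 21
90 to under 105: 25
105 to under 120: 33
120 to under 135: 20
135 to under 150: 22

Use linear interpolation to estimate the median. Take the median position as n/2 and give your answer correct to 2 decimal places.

100.50

Cumulative frequencies: 14, 26, 44, 65, 90, 123, 143, 165
n = 165; position = n/2 = 82.5.
This falls in the class 90 to under 105: L = 90, F = 65, f = 25, h = 15.
Median ≈ 90 + ((82.5 − 65) / 25) × 15 = 100.5000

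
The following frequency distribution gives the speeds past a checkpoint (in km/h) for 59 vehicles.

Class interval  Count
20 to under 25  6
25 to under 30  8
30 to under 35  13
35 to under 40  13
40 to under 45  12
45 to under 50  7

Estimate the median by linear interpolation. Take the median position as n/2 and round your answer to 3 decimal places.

Cumulative frequencies: 6, 14, 27, 40, 52, 59
n = 59; position = n/2 = 29.5.
This falls in the class 35 to under 40: L = 35, F = 27, f = 13, h = 5.
Median ≈ 35 + ((29.5 − 27) / 13) × 5 = 35.9615

35.962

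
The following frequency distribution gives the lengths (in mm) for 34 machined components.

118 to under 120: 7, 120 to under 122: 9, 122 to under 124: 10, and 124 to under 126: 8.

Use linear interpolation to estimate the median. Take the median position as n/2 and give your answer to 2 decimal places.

Cumulative frequencies: 7, 16, 26, 34
n = 34; position = n/2 = 17.
This falls in the class 122 to under 124: L = 122, F = 16, f = 10, h = 2.
Median ≈ 122 + ((17 − 16) / 10) × 2 = 122.2000

122.20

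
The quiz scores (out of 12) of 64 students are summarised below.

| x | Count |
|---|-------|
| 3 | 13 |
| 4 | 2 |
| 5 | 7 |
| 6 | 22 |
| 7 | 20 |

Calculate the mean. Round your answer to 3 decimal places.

Values: 3, 4, 5, 6, 7
Σfx = 13×3 + 2×4 + 7×5 + 22×6 + 20×7 = 354
n = Σf = 64
Mean = 354 / 64 = 5.5312

5.531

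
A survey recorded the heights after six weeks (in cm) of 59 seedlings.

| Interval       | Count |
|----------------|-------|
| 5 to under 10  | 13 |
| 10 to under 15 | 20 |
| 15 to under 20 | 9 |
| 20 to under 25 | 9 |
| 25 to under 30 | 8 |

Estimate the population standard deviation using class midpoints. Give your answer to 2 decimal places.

Midpoints: 7.5, 12.5, 17.5, 22.5, 27.5
n = 59, Σfm = 927.5, mean = 15.7203
Σfm² = 17218.75
Σf(m − x̄)² = Σfm² − (Σfm)²/n = 17218.75 − 927.5²/59 = 2638.1356
Population variance = 2638.1356 / 59 = 44.7142
Standard deviation = √44.7142 = 6.6869

6.69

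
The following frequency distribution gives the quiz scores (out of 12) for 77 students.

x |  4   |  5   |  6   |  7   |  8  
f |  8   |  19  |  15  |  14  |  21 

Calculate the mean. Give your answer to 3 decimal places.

6.273

Values: 4, 5, 6, 7, 8
Σfx = 8×4 + 19×5 + 15×6 + 14×7 + 21×8 = 483
n = Σf = 77
Mean = 483 / 77 = 6.2727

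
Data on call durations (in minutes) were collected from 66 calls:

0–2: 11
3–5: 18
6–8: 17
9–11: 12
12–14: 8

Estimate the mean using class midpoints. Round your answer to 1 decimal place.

6.5

Midpoints: 1, 4, 7, 10, 13
Σfm = 11×1 + 18×4 + 17×7 + 12×10 + 8×13 = 426
n = Σf = 66
Mean = 426 / 66 = 6.4545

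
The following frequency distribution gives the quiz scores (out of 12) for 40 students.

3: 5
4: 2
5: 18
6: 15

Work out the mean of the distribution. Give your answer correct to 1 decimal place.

Values: 3, 4, 5, 6
Σfx = 5×3 + 2×4 + 18×5 + 15×6 = 203
n = Σf = 40
Mean = 203 / 40 = 5.0750

5.1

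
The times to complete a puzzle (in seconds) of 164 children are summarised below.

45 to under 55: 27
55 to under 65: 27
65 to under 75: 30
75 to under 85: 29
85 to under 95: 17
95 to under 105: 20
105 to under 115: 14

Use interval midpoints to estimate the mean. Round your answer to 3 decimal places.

Midpoints: 50, 60, 70, 80, 90, 100, 110
Σfm = 27×50 + 27×60 + 30×70 + 29×80 + 17×90 + 20×100 + 14×110 = 12460
n = Σf = 164
Mean = 12460 / 164 = 75.9756

75.976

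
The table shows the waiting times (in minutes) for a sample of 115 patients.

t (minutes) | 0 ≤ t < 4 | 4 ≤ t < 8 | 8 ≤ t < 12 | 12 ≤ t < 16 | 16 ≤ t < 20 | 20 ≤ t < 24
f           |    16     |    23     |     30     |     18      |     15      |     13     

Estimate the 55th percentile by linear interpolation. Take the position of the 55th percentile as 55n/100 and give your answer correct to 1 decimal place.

11.2

Cumulative frequencies: 16, 39, 69, 87, 102, 115
n = 115; position = 55n/100 = 63.25.
This falls in the class 8 ≤ t < 12: L = 8, F = 39, f = 30, h = 4.
55th percentile ≈ 8 + ((63.25 − 39) / 30) × 4 = 11.2333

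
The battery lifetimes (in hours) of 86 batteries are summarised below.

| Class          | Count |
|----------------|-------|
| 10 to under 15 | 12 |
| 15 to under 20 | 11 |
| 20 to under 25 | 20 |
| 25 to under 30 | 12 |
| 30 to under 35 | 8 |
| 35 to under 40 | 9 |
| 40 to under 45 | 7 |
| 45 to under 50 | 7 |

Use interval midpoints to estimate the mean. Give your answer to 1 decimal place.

27.3

Midpoints: 12.5, 17.5, 22.5, 27.5, 32.5, 37.5, 42.5, 47.5
Σfm = 12×12.5 + 11×17.5 + 20×22.5 + 12×27.5 + 8×32.5 + 9×37.5 + 7×42.5 + 7×47.5 = 2350
n = Σf = 86
Mean = 2350 / 86 = 27.3256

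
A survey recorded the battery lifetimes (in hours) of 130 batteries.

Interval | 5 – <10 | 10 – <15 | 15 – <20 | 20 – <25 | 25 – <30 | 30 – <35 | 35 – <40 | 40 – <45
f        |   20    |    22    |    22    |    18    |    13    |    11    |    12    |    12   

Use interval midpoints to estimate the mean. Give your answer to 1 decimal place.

Midpoints: 7.5, 12.5, 17.5, 22.5, 27.5, 32.5, 37.5, 42.5
Σfm = 20×7.5 + 22×12.5 + 22×17.5 + 18×22.5 + 13×27.5 + 11×32.5 + 12×37.5 + 12×42.5 = 2890
n = Σf = 130
Mean = 2890 / 130 = 22.2308

22.2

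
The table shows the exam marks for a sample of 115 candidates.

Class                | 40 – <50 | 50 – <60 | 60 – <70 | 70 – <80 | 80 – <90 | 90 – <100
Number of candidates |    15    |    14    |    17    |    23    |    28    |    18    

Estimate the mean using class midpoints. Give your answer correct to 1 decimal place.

72.7

Midpoints: 45, 55, 65, 75, 85, 95
Σfm = 15×45 + 14×55 + 17×65 + 23×75 + 28×85 + 18×95 = 8365
n = Σf = 115
Mean = 8365 / 115 = 72.7391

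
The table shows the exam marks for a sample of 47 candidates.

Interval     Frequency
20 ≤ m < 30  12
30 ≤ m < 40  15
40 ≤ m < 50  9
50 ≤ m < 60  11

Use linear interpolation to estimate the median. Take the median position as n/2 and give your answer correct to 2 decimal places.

37.67

Cumulative frequencies: 12, 27, 36, 47
n = 47; position = n/2 = 23.5.
This falls in the class 30 ≤ m < 40: L = 30, F = 12, f = 15, h = 10.
Median ≈ 30 + ((23.5 − 12) / 15) × 10 = 37.6667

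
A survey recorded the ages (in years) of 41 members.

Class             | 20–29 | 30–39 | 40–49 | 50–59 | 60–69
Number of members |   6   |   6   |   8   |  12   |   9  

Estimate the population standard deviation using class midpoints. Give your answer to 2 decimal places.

13.48

Midpoints: 24.5, 34.5, 44.5, 54.5, 64.5
n = 41, Σfm = 1944.5, mean = 47.4268
Σfm² = 99670.25
Σf(m − x̄)² = Σfm² − (Σfm)²/n = 99670.25 − 1944.5²/41 = 7448.7805
Population variance = 7448.7805 / 41 = 181.6776
Standard deviation = √181.6776 = 13.4788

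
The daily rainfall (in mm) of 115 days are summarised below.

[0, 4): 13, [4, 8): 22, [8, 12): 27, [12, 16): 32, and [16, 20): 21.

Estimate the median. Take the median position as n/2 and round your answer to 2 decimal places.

Cumulative frequencies: 13, 35, 62, 94, 115
n = 115; position = n/2 = 57.5.
This falls in the class [8, 12): L = 8, F = 35, f = 27, h = 4.
Median ≈ 8 + ((57.5 − 35) / 27) × 4 = 11.3333

11.33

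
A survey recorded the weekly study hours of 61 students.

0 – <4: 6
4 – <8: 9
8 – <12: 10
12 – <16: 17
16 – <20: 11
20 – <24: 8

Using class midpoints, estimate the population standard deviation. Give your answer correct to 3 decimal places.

Midpoints: 2, 6, 10, 14, 18, 22
n = 61, Σfm = 778, mean = 12.7541
Σfm² = 12116
Σf(m − x̄)² = Σfm² − (Σfm)²/n = 12116 − 778²/61 = 2193.3115
Population variance = 2193.3115 / 61 = 35.9559
Standard deviation = √35.9559 = 5.9963

5.996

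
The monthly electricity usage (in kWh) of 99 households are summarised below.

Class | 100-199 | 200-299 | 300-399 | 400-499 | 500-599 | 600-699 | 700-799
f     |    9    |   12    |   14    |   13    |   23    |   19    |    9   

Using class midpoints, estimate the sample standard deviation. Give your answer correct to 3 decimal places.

Midpoints: 149.5, 249.5, 349.5, 449.5, 549.5, 649.5, 749.5
n = 99, Σfm = 46800.5, mean = 472.7323
Σfm² = 25300674.75
Σf(m − x̄)² = Σfm² − (Σfm)²/n = 25300674.75 − 46800.5²/99 = 3176565.6566
Sample variance = 3176565.6566 / 98 = 32413.9353
Standard deviation = √32413.9353 = 180.0387

180.039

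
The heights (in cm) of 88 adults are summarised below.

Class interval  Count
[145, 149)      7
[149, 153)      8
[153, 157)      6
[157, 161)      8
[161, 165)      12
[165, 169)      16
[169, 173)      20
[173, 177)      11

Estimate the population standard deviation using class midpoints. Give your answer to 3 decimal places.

Midpoints: 147, 151, 155, 159, 163, 167, 171, 175
n = 88, Σfm = 14412, mean = 163.7727
Σfm² = 2366816
Σf(m − x̄)² = Σfm² − (Σfm)²/n = 2366816 − 14412²/88 = 6523.4545
Population variance = 6523.4545 / 88 = 74.1302
Standard deviation = √74.1302 = 8.6099

8.610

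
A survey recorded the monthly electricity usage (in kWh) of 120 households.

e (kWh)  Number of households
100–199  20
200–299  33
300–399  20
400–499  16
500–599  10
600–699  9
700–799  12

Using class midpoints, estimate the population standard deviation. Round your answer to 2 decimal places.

Midpoints: 149.5, 249.5, 349.5, 449.5, 549.5, 649.5, 749.5
n = 120, Σfm = 45740, mean = 381.1667
Σfm² = 21734230
Σf(m − x̄)² = Σfm² − (Σfm)²/n = 21734230 − 45740²/120 = 4299666.6667
Population variance = 4299666.6667 / 120 = 35830.5556
Standard deviation = √35830.5556 = 189.2896

189.29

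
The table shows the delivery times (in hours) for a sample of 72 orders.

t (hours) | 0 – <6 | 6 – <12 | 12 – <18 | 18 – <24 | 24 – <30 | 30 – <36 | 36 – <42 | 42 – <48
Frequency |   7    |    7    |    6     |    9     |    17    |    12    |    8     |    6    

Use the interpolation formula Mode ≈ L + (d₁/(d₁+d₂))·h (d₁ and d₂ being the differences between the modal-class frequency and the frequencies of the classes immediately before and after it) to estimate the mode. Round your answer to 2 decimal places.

27.69

Modal class: 24 – <30 (highest frequency 17).
d₁ = 17 − 9 = 8, d₂ = 17 − 12 = 5
Mode ≈ 24 + (8/(8+5)) × 6 = 24 + 3.6923 = 27.6923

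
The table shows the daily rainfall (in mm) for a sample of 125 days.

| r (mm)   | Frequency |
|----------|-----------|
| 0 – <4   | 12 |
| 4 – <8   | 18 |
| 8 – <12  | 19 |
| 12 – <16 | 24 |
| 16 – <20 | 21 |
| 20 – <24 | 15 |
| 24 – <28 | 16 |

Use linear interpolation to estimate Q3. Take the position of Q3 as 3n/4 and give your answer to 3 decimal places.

19.952

Cumulative frequencies: 12, 30, 49, 73, 94, 109, 125
n = 125; position = 3n/4 = 93.75.
This falls in the class 16 – <20: L = 16, F = 73, f = 21, h = 4.
Upper quartile ≈ 16 + ((93.75 − 73) / 21) × 4 = 19.9524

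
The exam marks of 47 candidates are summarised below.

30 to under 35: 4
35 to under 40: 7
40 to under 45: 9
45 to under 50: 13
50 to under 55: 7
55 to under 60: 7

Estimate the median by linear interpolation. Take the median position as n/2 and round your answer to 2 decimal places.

Cumulative frequencies: 4, 11, 20, 33, 40, 47
n = 47; position = n/2 = 23.5.
This falls in the class 45 to under 50: L = 45, F = 20, f = 13, h = 5.
Median ≈ 45 + ((23.5 − 20) / 13) × 5 = 46.3462

46.35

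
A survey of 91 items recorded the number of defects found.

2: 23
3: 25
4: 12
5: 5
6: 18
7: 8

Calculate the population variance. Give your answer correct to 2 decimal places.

Values: 2, 3, 4, 5, 6, 7
n = 91, Σfx = 358, mean = 3.9341
Σfx² = 1674
Σf(x − x̄)² = Σfx² − (Σfx)²/n = 1674 − 358²/91 = 265.6044
Population variance = 265.6044 / 91 = 2.9187

2.92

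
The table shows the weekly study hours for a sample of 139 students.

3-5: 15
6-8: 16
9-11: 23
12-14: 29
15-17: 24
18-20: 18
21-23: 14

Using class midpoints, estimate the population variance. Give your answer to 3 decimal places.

Midpoints: 4, 7, 10, 13, 16, 19, 22
n = 139, Σfm = 1813, mean = 13.0432
Σfm² = 27643
Σf(m − x̄)² = Σfm² − (Σfm)²/n = 27643 − 1813²/139 = 3995.7410
Population variance = 3995.7410 / 139 = 28.7463

28.746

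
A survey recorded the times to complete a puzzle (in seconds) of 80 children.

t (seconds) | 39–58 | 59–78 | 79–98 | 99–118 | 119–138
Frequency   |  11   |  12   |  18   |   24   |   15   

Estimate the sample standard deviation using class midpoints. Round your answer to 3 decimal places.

Midpoints: 48.5, 68.5, 88.5, 108.5, 128.5
n = 80, Σfm = 7480, mean = 93.5000
Σfm² = 753380
Σf(m − x̄)² = Σfm² − (Σfm)²/n = 753380 − 7480²/80 = 54000.0000
Sample variance = 54000.0000 / 79 = 683.5443
Standard deviation = √683.5443 = 26.1447

26.145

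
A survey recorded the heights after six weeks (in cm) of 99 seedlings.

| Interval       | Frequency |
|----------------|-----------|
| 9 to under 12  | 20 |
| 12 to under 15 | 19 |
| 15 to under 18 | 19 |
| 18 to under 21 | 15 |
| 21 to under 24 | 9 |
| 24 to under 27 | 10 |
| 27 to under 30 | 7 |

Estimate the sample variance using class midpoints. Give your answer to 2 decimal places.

31.38

Midpoints: 10.5, 13.5, 16.5, 19.5, 22.5, 25.5, 28.5
n = 99, Σfm = 1729.5, mean = 17.4697
Σfm² = 33288.75
Σf(m − x̄)² = Σfm² − (Σfm)²/n = 33288.75 − 1729.5²/99 = 3074.9091
Sample variance = 3074.9091 / 98 = 31.3766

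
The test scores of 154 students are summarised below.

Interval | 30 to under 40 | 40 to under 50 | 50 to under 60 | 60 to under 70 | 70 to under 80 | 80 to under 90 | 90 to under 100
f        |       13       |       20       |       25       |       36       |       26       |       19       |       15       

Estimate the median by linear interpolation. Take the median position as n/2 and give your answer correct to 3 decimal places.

65.278

Cumulative frequencies: 13, 33, 58, 94, 120, 139, 154
n = 154; position = n/2 = 77.
This falls in the class 60 to under 70: L = 60, F = 58, f = 36, h = 10.
Median ≈ 60 + ((77 − 58) / 36) × 10 = 65.2778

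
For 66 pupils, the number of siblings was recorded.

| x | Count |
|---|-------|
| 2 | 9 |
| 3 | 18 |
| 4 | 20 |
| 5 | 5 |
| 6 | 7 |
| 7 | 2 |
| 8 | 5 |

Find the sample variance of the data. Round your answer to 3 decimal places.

2.827

Values: 2, 3, 4, 5, 6, 7, 8
n = 66, Σfx = 273, mean = 4.1364
Σfx² = 1313
Σf(x − x̄)² = Σfx² − (Σfx)²/n = 1313 − 273²/66 = 183.7727
Sample variance = 183.7727 / 65 = 2.8273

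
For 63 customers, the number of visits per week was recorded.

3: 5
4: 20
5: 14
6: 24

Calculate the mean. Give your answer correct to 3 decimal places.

Values: 3, 4, 5, 6
Σfx = 5×3 + 20×4 + 14×5 + 24×6 = 309
n = Σf = 63
Mean = 309 / 63 = 4.9048

4.905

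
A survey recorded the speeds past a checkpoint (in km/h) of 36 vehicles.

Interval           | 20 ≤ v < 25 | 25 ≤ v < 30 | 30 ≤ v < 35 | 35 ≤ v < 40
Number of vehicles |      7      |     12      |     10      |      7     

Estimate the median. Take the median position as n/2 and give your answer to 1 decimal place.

Cumulative frequencies: 7, 19, 29, 36
n = 36; position = n/2 = 18.
This falls in the class 25 ≤ v < 30: L = 25, F = 7, f = 12, h = 5.
Median ≈ 25 + ((18 − 7) / 12) × 5 = 29.5833

29.6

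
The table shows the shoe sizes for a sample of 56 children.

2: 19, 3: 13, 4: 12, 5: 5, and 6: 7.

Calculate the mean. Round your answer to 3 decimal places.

Values: 2, 3, 4, 5, 6
Σfx = 19×2 + 13×3 + 12×4 + 5×5 + 7×6 = 192
n = Σf = 56
Mean = 192 / 56 = 3.4286

3.429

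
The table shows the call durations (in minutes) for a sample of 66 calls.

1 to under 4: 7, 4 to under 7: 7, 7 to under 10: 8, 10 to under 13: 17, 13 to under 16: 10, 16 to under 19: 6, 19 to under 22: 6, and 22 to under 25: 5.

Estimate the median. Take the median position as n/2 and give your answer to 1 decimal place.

Cumulative frequencies: 7, 14, 22, 39, 49, 55, 61, 66
n = 66; position = n/2 = 33.
This falls in the class 10 to under 13: L = 10, F = 22, f = 17, h = 3.
Median ≈ 10 + ((33 − 22) / 17) × 3 = 11.9412

11.9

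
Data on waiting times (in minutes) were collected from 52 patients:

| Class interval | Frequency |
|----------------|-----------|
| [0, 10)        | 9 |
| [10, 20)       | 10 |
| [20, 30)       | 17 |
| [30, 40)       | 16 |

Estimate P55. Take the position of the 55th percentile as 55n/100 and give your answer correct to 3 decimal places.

Cumulative frequencies: 9, 19, 36, 52
n = 52; position = 55n/100 = 28.6.
This falls in the class [20, 30): L = 20, F = 19, f = 17, h = 10.
55th percentile ≈ 20 + ((28.6 − 19) / 17) × 10 = 25.6471

25.647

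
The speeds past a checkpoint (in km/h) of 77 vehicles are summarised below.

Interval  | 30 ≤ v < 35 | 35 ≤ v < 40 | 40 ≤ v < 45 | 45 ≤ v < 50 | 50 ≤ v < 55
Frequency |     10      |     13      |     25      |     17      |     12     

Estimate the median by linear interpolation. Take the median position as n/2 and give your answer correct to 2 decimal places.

Cumulative frequencies: 10, 23, 48, 65, 77
n = 77; position = n/2 = 38.5.
This falls in the class 40 ≤ v < 45: L = 40, F = 23, f = 25, h = 5.
Median ≈ 40 + ((38.5 − 23) / 25) × 5 = 43.1000

43.10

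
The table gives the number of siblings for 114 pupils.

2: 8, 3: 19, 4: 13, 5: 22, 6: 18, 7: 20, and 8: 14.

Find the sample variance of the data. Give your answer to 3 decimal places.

Values: 2, 3, 4, 5, 6, 7, 8
n = 114, Σfx = 595, mean = 5.2193
Σfx² = 3485
Σf(x − x̄)² = Σfx² − (Σfx)²/n = 3485 − 595²/114 = 379.5175
Sample variance = 379.5175 / 113 = 3.3586

3.359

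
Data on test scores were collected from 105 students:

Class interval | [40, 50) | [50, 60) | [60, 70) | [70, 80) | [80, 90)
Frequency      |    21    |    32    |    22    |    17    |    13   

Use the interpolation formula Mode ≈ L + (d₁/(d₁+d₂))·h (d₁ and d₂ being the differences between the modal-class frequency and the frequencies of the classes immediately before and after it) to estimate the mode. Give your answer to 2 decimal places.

Modal class: [50, 60) (highest frequency 32).
d₁ = 32 − 21 = 11, d₂ = 32 − 22 = 10
Mode ≈ 50 + (11/(11+10)) × 10 = 50 + 5.2381 = 55.2381

55.24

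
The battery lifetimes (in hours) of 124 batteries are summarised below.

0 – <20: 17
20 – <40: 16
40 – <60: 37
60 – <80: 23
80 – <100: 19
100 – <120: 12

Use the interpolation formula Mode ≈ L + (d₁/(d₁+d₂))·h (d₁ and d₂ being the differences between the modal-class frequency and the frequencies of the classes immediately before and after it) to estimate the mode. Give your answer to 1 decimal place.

52.0

Modal class: 40 – <60 (highest frequency 37).
d₁ = 37 − 16 = 21, d₂ = 37 − 23 = 14
Mode ≈ 40 + (21/(21+14)) × 20 = 40 + 12.0000 = 52.0000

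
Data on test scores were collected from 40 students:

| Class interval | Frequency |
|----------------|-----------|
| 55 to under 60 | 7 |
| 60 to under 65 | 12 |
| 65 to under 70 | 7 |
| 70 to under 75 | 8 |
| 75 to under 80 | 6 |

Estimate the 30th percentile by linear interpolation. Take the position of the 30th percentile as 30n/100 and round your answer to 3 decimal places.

62.083

Cumulative frequencies: 7, 19, 26, 34, 40
n = 40; position = 30n/100 = 12.
This falls in the class 60 to under 65: L = 60, F = 7, f = 12, h = 5.
30th percentile ≈ 60 + ((12 − 7) / 12) × 5 = 62.0833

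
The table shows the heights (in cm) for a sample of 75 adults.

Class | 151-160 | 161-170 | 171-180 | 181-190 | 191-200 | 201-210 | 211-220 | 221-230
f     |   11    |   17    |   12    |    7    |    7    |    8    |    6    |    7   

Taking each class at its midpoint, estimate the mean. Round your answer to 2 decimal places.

Midpoints: 155.5, 165.5, 175.5, 185.5, 195.5, 205.5, 215.5, 225.5
Σfm = 11×155.5 + 17×165.5 + 12×175.5 + 7×185.5 + 7×195.5 + 8×205.5 + 6×215.5 + 7×225.5 = 13812.5
n = Σf = 75
Mean = 13812.5 / 75 = 184.1667

184.17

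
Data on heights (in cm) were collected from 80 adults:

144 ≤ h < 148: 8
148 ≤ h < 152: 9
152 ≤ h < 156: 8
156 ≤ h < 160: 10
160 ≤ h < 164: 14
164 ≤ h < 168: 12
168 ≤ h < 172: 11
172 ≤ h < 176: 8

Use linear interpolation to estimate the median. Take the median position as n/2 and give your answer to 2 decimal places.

161.43

Cumulative frequencies: 8, 17, 25, 35, 49, 61, 72, 80
n = 80; position = n/2 = 40.
This falls in the class 160 ≤ h < 164: L = 160, F = 35, f = 14, h = 4.
Median ≈ 160 + ((40 − 35) / 14) × 4 = 161.4286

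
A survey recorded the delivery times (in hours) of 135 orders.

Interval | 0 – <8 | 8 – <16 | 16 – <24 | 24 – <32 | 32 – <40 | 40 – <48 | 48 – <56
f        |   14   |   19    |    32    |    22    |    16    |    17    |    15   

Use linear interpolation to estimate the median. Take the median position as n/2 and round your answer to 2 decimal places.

24.91

Cumulative frequencies: 14, 33, 65, 87, 103, 120, 135
n = 135; position = n/2 = 67.5.
This falls in the class 24 – <32: L = 24, F = 65, f = 22, h = 8.
Median ≈ 24 + ((67.5 − 65) / 22) × 8 = 24.9091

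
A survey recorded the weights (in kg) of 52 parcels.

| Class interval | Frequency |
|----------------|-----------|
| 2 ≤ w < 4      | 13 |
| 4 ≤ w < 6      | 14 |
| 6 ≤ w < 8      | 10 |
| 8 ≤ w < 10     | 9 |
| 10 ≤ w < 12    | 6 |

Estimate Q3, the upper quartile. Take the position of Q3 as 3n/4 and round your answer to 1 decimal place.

Cumulative frequencies: 13, 27, 37, 46, 52
n = 52; position = 3n/4 = 39.
This falls in the class 8 ≤ w < 10: L = 8, F = 37, f = 9, h = 2.
Upper quartile ≈ 8 + ((39 − 37) / 9) × 2 = 8.4444

8.4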